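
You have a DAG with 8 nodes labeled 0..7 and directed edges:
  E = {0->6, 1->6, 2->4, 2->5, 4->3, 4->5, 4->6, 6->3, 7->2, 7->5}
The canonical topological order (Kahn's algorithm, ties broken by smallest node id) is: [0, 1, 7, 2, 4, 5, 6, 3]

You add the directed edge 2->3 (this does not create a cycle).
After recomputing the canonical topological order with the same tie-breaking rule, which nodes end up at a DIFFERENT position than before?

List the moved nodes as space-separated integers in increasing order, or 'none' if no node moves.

Old toposort: [0, 1, 7, 2, 4, 5, 6, 3]
Added edge 2->3
Recompute Kahn (smallest-id tiebreak):
  initial in-degrees: [0, 0, 1, 3, 1, 3, 3, 0]
  ready (indeg=0): [0, 1, 7]
  pop 0: indeg[6]->2 | ready=[1, 7] | order so far=[0]
  pop 1: indeg[6]->1 | ready=[7] | order so far=[0, 1]
  pop 7: indeg[2]->0; indeg[5]->2 | ready=[2] | order so far=[0, 1, 7]
  pop 2: indeg[3]->2; indeg[4]->0; indeg[5]->1 | ready=[4] | order so far=[0, 1, 7, 2]
  pop 4: indeg[3]->1; indeg[5]->0; indeg[6]->0 | ready=[5, 6] | order so far=[0, 1, 7, 2, 4]
  pop 5: no out-edges | ready=[6] | order so far=[0, 1, 7, 2, 4, 5]
  pop 6: indeg[3]->0 | ready=[3] | order so far=[0, 1, 7, 2, 4, 5, 6]
  pop 3: no out-edges | ready=[] | order so far=[0, 1, 7, 2, 4, 5, 6, 3]
New canonical toposort: [0, 1, 7, 2, 4, 5, 6, 3]
Compare positions:
  Node 0: index 0 -> 0 (same)
  Node 1: index 1 -> 1 (same)
  Node 2: index 3 -> 3 (same)
  Node 3: index 7 -> 7 (same)
  Node 4: index 4 -> 4 (same)
  Node 5: index 5 -> 5 (same)
  Node 6: index 6 -> 6 (same)
  Node 7: index 2 -> 2 (same)
Nodes that changed position: none

Answer: none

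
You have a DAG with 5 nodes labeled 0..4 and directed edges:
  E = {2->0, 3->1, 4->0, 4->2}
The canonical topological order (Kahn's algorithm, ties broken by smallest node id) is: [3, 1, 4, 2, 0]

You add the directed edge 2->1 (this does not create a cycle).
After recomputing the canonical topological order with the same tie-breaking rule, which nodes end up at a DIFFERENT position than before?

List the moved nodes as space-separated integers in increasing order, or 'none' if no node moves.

Old toposort: [3, 1, 4, 2, 0]
Added edge 2->1
Recompute Kahn (smallest-id tiebreak):
  initial in-degrees: [2, 2, 1, 0, 0]
  ready (indeg=0): [3, 4]
  pop 3: indeg[1]->1 | ready=[4] | order so far=[3]
  pop 4: indeg[0]->1; indeg[2]->0 | ready=[2] | order so far=[3, 4]
  pop 2: indeg[0]->0; indeg[1]->0 | ready=[0, 1] | order so far=[3, 4, 2]
  pop 0: no out-edges | ready=[1] | order so far=[3, 4, 2, 0]
  pop 1: no out-edges | ready=[] | order so far=[3, 4, 2, 0, 1]
New canonical toposort: [3, 4, 2, 0, 1]
Compare positions:
  Node 0: index 4 -> 3 (moved)
  Node 1: index 1 -> 4 (moved)
  Node 2: index 3 -> 2 (moved)
  Node 3: index 0 -> 0 (same)
  Node 4: index 2 -> 1 (moved)
Nodes that changed position: 0 1 2 4

Answer: 0 1 2 4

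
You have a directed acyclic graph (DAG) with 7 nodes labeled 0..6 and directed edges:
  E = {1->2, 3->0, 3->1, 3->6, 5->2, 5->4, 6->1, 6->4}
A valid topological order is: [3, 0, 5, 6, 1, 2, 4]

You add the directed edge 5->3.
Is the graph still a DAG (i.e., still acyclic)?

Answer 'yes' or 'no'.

Answer: yes

Derivation:
Given toposort: [3, 0, 5, 6, 1, 2, 4]
Position of 5: index 2; position of 3: index 0
New edge 5->3: backward (u after v in old order)
Backward edge: old toposort is now invalid. Check if this creates a cycle.
Does 3 already reach 5? Reachable from 3: [0, 1, 2, 3, 4, 6]. NO -> still a DAG (reorder needed).
Still a DAG? yes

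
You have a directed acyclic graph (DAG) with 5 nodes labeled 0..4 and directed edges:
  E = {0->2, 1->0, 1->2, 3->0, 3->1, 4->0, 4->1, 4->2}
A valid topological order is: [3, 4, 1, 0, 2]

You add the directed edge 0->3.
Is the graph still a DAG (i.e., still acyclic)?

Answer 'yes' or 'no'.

Answer: no

Derivation:
Given toposort: [3, 4, 1, 0, 2]
Position of 0: index 3; position of 3: index 0
New edge 0->3: backward (u after v in old order)
Backward edge: old toposort is now invalid. Check if this creates a cycle.
Does 3 already reach 0? Reachable from 3: [0, 1, 2, 3]. YES -> cycle!
Still a DAG? no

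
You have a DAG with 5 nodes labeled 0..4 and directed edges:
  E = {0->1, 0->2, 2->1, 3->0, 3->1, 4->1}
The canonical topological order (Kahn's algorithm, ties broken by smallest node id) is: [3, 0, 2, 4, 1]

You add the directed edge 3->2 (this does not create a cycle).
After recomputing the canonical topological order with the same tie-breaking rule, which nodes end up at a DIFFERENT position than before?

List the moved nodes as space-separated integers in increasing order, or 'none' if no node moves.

Answer: none

Derivation:
Old toposort: [3, 0, 2, 4, 1]
Added edge 3->2
Recompute Kahn (smallest-id tiebreak):
  initial in-degrees: [1, 4, 2, 0, 0]
  ready (indeg=0): [3, 4]
  pop 3: indeg[0]->0; indeg[1]->3; indeg[2]->1 | ready=[0, 4] | order so far=[3]
  pop 0: indeg[1]->2; indeg[2]->0 | ready=[2, 4] | order so far=[3, 0]
  pop 2: indeg[1]->1 | ready=[4] | order so far=[3, 0, 2]
  pop 4: indeg[1]->0 | ready=[1] | order so far=[3, 0, 2, 4]
  pop 1: no out-edges | ready=[] | order so far=[3, 0, 2, 4, 1]
New canonical toposort: [3, 0, 2, 4, 1]
Compare positions:
  Node 0: index 1 -> 1 (same)
  Node 1: index 4 -> 4 (same)
  Node 2: index 2 -> 2 (same)
  Node 3: index 0 -> 0 (same)
  Node 4: index 3 -> 3 (same)
Nodes that changed position: none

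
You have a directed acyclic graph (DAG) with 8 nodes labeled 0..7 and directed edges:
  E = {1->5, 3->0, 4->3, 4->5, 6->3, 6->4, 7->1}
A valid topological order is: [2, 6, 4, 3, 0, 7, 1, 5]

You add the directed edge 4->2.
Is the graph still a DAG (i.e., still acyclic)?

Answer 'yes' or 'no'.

Answer: yes

Derivation:
Given toposort: [2, 6, 4, 3, 0, 7, 1, 5]
Position of 4: index 2; position of 2: index 0
New edge 4->2: backward (u after v in old order)
Backward edge: old toposort is now invalid. Check if this creates a cycle.
Does 2 already reach 4? Reachable from 2: [2]. NO -> still a DAG (reorder needed).
Still a DAG? yes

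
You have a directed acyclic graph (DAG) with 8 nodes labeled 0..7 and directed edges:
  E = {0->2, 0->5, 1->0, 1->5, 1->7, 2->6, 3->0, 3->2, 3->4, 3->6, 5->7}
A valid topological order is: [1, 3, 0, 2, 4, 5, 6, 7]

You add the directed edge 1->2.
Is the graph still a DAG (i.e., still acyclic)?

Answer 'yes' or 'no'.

Given toposort: [1, 3, 0, 2, 4, 5, 6, 7]
Position of 1: index 0; position of 2: index 3
New edge 1->2: forward
Forward edge: respects the existing order. Still a DAG, same toposort still valid.
Still a DAG? yes

Answer: yes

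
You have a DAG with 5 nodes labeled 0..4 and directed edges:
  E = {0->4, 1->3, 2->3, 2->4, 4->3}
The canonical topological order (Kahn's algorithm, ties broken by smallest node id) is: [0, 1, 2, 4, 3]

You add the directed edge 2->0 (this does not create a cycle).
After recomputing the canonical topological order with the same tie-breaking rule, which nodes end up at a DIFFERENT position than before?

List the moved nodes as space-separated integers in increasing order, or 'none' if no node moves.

Old toposort: [0, 1, 2, 4, 3]
Added edge 2->0
Recompute Kahn (smallest-id tiebreak):
  initial in-degrees: [1, 0, 0, 3, 2]
  ready (indeg=0): [1, 2]
  pop 1: indeg[3]->2 | ready=[2] | order so far=[1]
  pop 2: indeg[0]->0; indeg[3]->1; indeg[4]->1 | ready=[0] | order so far=[1, 2]
  pop 0: indeg[4]->0 | ready=[4] | order so far=[1, 2, 0]
  pop 4: indeg[3]->0 | ready=[3] | order so far=[1, 2, 0, 4]
  pop 3: no out-edges | ready=[] | order so far=[1, 2, 0, 4, 3]
New canonical toposort: [1, 2, 0, 4, 3]
Compare positions:
  Node 0: index 0 -> 2 (moved)
  Node 1: index 1 -> 0 (moved)
  Node 2: index 2 -> 1 (moved)
  Node 3: index 4 -> 4 (same)
  Node 4: index 3 -> 3 (same)
Nodes that changed position: 0 1 2

Answer: 0 1 2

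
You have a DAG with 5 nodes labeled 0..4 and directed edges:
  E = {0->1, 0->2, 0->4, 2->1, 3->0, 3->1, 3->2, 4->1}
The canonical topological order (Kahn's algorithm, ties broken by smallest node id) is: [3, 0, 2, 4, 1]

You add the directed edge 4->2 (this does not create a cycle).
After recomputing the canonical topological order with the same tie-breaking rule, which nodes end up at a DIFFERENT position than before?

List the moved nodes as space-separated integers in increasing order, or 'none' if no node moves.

Answer: 2 4

Derivation:
Old toposort: [3, 0, 2, 4, 1]
Added edge 4->2
Recompute Kahn (smallest-id tiebreak):
  initial in-degrees: [1, 4, 3, 0, 1]
  ready (indeg=0): [3]
  pop 3: indeg[0]->0; indeg[1]->3; indeg[2]->2 | ready=[0] | order so far=[3]
  pop 0: indeg[1]->2; indeg[2]->1; indeg[4]->0 | ready=[4] | order so far=[3, 0]
  pop 4: indeg[1]->1; indeg[2]->0 | ready=[2] | order so far=[3, 0, 4]
  pop 2: indeg[1]->0 | ready=[1] | order so far=[3, 0, 4, 2]
  pop 1: no out-edges | ready=[] | order so far=[3, 0, 4, 2, 1]
New canonical toposort: [3, 0, 4, 2, 1]
Compare positions:
  Node 0: index 1 -> 1 (same)
  Node 1: index 4 -> 4 (same)
  Node 2: index 2 -> 3 (moved)
  Node 3: index 0 -> 0 (same)
  Node 4: index 3 -> 2 (moved)
Nodes that changed position: 2 4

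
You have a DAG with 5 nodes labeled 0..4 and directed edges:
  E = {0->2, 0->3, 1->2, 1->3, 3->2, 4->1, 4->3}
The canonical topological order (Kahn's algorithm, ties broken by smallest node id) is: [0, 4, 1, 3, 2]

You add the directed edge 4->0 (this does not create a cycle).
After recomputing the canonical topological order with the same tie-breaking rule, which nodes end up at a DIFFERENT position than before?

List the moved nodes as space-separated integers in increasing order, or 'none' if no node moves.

Old toposort: [0, 4, 1, 3, 2]
Added edge 4->0
Recompute Kahn (smallest-id tiebreak):
  initial in-degrees: [1, 1, 3, 3, 0]
  ready (indeg=0): [4]
  pop 4: indeg[0]->0; indeg[1]->0; indeg[3]->2 | ready=[0, 1] | order so far=[4]
  pop 0: indeg[2]->2; indeg[3]->1 | ready=[1] | order so far=[4, 0]
  pop 1: indeg[2]->1; indeg[3]->0 | ready=[3] | order so far=[4, 0, 1]
  pop 3: indeg[2]->0 | ready=[2] | order so far=[4, 0, 1, 3]
  pop 2: no out-edges | ready=[] | order so far=[4, 0, 1, 3, 2]
New canonical toposort: [4, 0, 1, 3, 2]
Compare positions:
  Node 0: index 0 -> 1 (moved)
  Node 1: index 2 -> 2 (same)
  Node 2: index 4 -> 4 (same)
  Node 3: index 3 -> 3 (same)
  Node 4: index 1 -> 0 (moved)
Nodes that changed position: 0 4

Answer: 0 4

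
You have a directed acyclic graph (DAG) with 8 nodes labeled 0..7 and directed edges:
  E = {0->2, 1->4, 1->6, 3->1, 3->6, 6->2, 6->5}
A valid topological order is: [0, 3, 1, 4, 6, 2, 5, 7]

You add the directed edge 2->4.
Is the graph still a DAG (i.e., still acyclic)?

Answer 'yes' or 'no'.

Answer: yes

Derivation:
Given toposort: [0, 3, 1, 4, 6, 2, 5, 7]
Position of 2: index 5; position of 4: index 3
New edge 2->4: backward (u after v in old order)
Backward edge: old toposort is now invalid. Check if this creates a cycle.
Does 4 already reach 2? Reachable from 4: [4]. NO -> still a DAG (reorder needed).
Still a DAG? yes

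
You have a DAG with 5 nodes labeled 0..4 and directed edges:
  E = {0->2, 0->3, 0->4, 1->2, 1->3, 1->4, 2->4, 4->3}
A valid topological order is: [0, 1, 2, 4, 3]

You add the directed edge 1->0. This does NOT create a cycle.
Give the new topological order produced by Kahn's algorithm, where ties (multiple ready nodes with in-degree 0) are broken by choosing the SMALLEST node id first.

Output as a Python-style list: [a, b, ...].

Answer: [1, 0, 2, 4, 3]

Derivation:
Old toposort: [0, 1, 2, 4, 3]
Added edge: 1->0
Position of 1 (1) > position of 0 (0). Must reorder: 1 must now come before 0.
Run Kahn's algorithm (break ties by smallest node id):
  initial in-degrees: [1, 0, 2, 3, 3]
  ready (indeg=0): [1]
  pop 1: indeg[0]->0; indeg[2]->1; indeg[3]->2; indeg[4]->2 | ready=[0] | order so far=[1]
  pop 0: indeg[2]->0; indeg[3]->1; indeg[4]->1 | ready=[2] | order so far=[1, 0]
  pop 2: indeg[4]->0 | ready=[4] | order so far=[1, 0, 2]
  pop 4: indeg[3]->0 | ready=[3] | order so far=[1, 0, 2, 4]
  pop 3: no out-edges | ready=[] | order so far=[1, 0, 2, 4, 3]
  Result: [1, 0, 2, 4, 3]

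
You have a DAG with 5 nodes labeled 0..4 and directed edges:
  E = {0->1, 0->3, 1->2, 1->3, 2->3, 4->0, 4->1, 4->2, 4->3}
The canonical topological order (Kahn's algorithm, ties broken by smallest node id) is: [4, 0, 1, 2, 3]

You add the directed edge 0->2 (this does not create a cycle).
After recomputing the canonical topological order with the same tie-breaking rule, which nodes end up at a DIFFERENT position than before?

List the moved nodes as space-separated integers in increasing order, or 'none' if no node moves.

Answer: none

Derivation:
Old toposort: [4, 0, 1, 2, 3]
Added edge 0->2
Recompute Kahn (smallest-id tiebreak):
  initial in-degrees: [1, 2, 3, 4, 0]
  ready (indeg=0): [4]
  pop 4: indeg[0]->0; indeg[1]->1; indeg[2]->2; indeg[3]->3 | ready=[0] | order so far=[4]
  pop 0: indeg[1]->0; indeg[2]->1; indeg[3]->2 | ready=[1] | order so far=[4, 0]
  pop 1: indeg[2]->0; indeg[3]->1 | ready=[2] | order so far=[4, 0, 1]
  pop 2: indeg[3]->0 | ready=[3] | order so far=[4, 0, 1, 2]
  pop 3: no out-edges | ready=[] | order so far=[4, 0, 1, 2, 3]
New canonical toposort: [4, 0, 1, 2, 3]
Compare positions:
  Node 0: index 1 -> 1 (same)
  Node 1: index 2 -> 2 (same)
  Node 2: index 3 -> 3 (same)
  Node 3: index 4 -> 4 (same)
  Node 4: index 0 -> 0 (same)
Nodes that changed position: none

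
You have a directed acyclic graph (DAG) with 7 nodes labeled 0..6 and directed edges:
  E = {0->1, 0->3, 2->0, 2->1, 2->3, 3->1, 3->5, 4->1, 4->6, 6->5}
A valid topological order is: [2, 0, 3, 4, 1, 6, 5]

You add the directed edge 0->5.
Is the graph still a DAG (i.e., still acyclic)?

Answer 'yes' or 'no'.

Given toposort: [2, 0, 3, 4, 1, 6, 5]
Position of 0: index 1; position of 5: index 6
New edge 0->5: forward
Forward edge: respects the existing order. Still a DAG, same toposort still valid.
Still a DAG? yes

Answer: yes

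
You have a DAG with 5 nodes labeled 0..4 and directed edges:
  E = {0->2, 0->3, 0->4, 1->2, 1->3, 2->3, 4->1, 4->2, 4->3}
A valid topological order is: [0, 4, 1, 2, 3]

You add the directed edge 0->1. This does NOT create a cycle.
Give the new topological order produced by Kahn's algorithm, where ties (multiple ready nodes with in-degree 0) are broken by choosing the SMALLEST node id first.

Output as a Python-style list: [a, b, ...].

Answer: [0, 4, 1, 2, 3]

Derivation:
Old toposort: [0, 4, 1, 2, 3]
Added edge: 0->1
Position of 0 (0) < position of 1 (2). Old order still valid.
Run Kahn's algorithm (break ties by smallest node id):
  initial in-degrees: [0, 2, 3, 4, 1]
  ready (indeg=0): [0]
  pop 0: indeg[1]->1; indeg[2]->2; indeg[3]->3; indeg[4]->0 | ready=[4] | order so far=[0]
  pop 4: indeg[1]->0; indeg[2]->1; indeg[3]->2 | ready=[1] | order so far=[0, 4]
  pop 1: indeg[2]->0; indeg[3]->1 | ready=[2] | order so far=[0, 4, 1]
  pop 2: indeg[3]->0 | ready=[3] | order so far=[0, 4, 1, 2]
  pop 3: no out-edges | ready=[] | order so far=[0, 4, 1, 2, 3]
  Result: [0, 4, 1, 2, 3]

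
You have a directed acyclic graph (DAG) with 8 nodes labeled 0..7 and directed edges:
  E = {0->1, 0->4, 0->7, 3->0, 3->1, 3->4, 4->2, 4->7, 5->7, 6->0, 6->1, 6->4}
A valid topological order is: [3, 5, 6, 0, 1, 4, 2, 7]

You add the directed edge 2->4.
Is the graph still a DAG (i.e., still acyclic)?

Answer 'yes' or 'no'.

Answer: no

Derivation:
Given toposort: [3, 5, 6, 0, 1, 4, 2, 7]
Position of 2: index 6; position of 4: index 5
New edge 2->4: backward (u after v in old order)
Backward edge: old toposort is now invalid. Check if this creates a cycle.
Does 4 already reach 2? Reachable from 4: [2, 4, 7]. YES -> cycle!
Still a DAG? no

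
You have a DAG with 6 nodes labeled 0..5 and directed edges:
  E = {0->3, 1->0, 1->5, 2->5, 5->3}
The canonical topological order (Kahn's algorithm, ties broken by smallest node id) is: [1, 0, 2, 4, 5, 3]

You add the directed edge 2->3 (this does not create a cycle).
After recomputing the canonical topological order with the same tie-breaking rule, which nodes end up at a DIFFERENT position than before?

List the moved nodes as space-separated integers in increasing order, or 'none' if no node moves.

Old toposort: [1, 0, 2, 4, 5, 3]
Added edge 2->3
Recompute Kahn (smallest-id tiebreak):
  initial in-degrees: [1, 0, 0, 3, 0, 2]
  ready (indeg=0): [1, 2, 4]
  pop 1: indeg[0]->0; indeg[5]->1 | ready=[0, 2, 4] | order so far=[1]
  pop 0: indeg[3]->2 | ready=[2, 4] | order so far=[1, 0]
  pop 2: indeg[3]->1; indeg[5]->0 | ready=[4, 5] | order so far=[1, 0, 2]
  pop 4: no out-edges | ready=[5] | order so far=[1, 0, 2, 4]
  pop 5: indeg[3]->0 | ready=[3] | order so far=[1, 0, 2, 4, 5]
  pop 3: no out-edges | ready=[] | order so far=[1, 0, 2, 4, 5, 3]
New canonical toposort: [1, 0, 2, 4, 5, 3]
Compare positions:
  Node 0: index 1 -> 1 (same)
  Node 1: index 0 -> 0 (same)
  Node 2: index 2 -> 2 (same)
  Node 3: index 5 -> 5 (same)
  Node 4: index 3 -> 3 (same)
  Node 5: index 4 -> 4 (same)
Nodes that changed position: none

Answer: none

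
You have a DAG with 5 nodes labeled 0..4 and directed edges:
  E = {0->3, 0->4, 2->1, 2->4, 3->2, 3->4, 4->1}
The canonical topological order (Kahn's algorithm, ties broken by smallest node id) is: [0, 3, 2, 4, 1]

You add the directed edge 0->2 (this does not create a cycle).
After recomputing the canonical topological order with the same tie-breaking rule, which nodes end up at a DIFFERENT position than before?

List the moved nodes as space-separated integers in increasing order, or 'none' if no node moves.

Old toposort: [0, 3, 2, 4, 1]
Added edge 0->2
Recompute Kahn (smallest-id tiebreak):
  initial in-degrees: [0, 2, 2, 1, 3]
  ready (indeg=0): [0]
  pop 0: indeg[2]->1; indeg[3]->0; indeg[4]->2 | ready=[3] | order so far=[0]
  pop 3: indeg[2]->0; indeg[4]->1 | ready=[2] | order so far=[0, 3]
  pop 2: indeg[1]->1; indeg[4]->0 | ready=[4] | order so far=[0, 3, 2]
  pop 4: indeg[1]->0 | ready=[1] | order so far=[0, 3, 2, 4]
  pop 1: no out-edges | ready=[] | order so far=[0, 3, 2, 4, 1]
New canonical toposort: [0, 3, 2, 4, 1]
Compare positions:
  Node 0: index 0 -> 0 (same)
  Node 1: index 4 -> 4 (same)
  Node 2: index 2 -> 2 (same)
  Node 3: index 1 -> 1 (same)
  Node 4: index 3 -> 3 (same)
Nodes that changed position: none

Answer: none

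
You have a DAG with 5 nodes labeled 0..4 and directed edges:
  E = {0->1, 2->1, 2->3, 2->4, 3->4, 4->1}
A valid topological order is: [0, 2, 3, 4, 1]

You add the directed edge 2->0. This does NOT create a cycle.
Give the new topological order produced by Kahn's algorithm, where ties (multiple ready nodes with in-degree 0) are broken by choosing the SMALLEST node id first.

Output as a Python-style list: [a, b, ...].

Old toposort: [0, 2, 3, 4, 1]
Added edge: 2->0
Position of 2 (1) > position of 0 (0). Must reorder: 2 must now come before 0.
Run Kahn's algorithm (break ties by smallest node id):
  initial in-degrees: [1, 3, 0, 1, 2]
  ready (indeg=0): [2]
  pop 2: indeg[0]->0; indeg[1]->2; indeg[3]->0; indeg[4]->1 | ready=[0, 3] | order so far=[2]
  pop 0: indeg[1]->1 | ready=[3] | order so far=[2, 0]
  pop 3: indeg[4]->0 | ready=[4] | order so far=[2, 0, 3]
  pop 4: indeg[1]->0 | ready=[1] | order so far=[2, 0, 3, 4]
  pop 1: no out-edges | ready=[] | order so far=[2, 0, 3, 4, 1]
  Result: [2, 0, 3, 4, 1]

Answer: [2, 0, 3, 4, 1]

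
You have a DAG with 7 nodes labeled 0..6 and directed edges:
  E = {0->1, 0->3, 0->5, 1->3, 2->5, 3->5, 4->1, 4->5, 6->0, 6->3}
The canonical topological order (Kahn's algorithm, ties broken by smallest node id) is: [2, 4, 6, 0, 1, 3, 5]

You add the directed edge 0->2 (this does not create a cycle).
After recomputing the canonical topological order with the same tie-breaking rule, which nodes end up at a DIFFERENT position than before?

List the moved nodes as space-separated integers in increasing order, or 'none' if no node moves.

Answer: 0 1 2 4 6

Derivation:
Old toposort: [2, 4, 6, 0, 1, 3, 5]
Added edge 0->2
Recompute Kahn (smallest-id tiebreak):
  initial in-degrees: [1, 2, 1, 3, 0, 4, 0]
  ready (indeg=0): [4, 6]
  pop 4: indeg[1]->1; indeg[5]->3 | ready=[6] | order so far=[4]
  pop 6: indeg[0]->0; indeg[3]->2 | ready=[0] | order so far=[4, 6]
  pop 0: indeg[1]->0; indeg[2]->0; indeg[3]->1; indeg[5]->2 | ready=[1, 2] | order so far=[4, 6, 0]
  pop 1: indeg[3]->0 | ready=[2, 3] | order so far=[4, 6, 0, 1]
  pop 2: indeg[5]->1 | ready=[3] | order so far=[4, 6, 0, 1, 2]
  pop 3: indeg[5]->0 | ready=[5] | order so far=[4, 6, 0, 1, 2, 3]
  pop 5: no out-edges | ready=[] | order so far=[4, 6, 0, 1, 2, 3, 5]
New canonical toposort: [4, 6, 0, 1, 2, 3, 5]
Compare positions:
  Node 0: index 3 -> 2 (moved)
  Node 1: index 4 -> 3 (moved)
  Node 2: index 0 -> 4 (moved)
  Node 3: index 5 -> 5 (same)
  Node 4: index 1 -> 0 (moved)
  Node 5: index 6 -> 6 (same)
  Node 6: index 2 -> 1 (moved)
Nodes that changed position: 0 1 2 4 6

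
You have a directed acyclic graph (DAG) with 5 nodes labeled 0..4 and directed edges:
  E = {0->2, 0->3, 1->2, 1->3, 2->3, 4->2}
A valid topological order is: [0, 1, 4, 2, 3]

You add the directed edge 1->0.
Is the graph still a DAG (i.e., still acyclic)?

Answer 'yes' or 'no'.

Given toposort: [0, 1, 4, 2, 3]
Position of 1: index 1; position of 0: index 0
New edge 1->0: backward (u after v in old order)
Backward edge: old toposort is now invalid. Check if this creates a cycle.
Does 0 already reach 1? Reachable from 0: [0, 2, 3]. NO -> still a DAG (reorder needed).
Still a DAG? yes

Answer: yes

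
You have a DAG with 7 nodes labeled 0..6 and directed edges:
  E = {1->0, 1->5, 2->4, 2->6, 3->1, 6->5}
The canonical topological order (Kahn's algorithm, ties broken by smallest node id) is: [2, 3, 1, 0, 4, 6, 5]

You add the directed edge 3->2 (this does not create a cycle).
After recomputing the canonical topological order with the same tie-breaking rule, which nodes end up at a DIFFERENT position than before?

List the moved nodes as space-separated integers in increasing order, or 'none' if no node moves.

Answer: 0 1 2 3

Derivation:
Old toposort: [2, 3, 1, 0, 4, 6, 5]
Added edge 3->2
Recompute Kahn (smallest-id tiebreak):
  initial in-degrees: [1, 1, 1, 0, 1, 2, 1]
  ready (indeg=0): [3]
  pop 3: indeg[1]->0; indeg[2]->0 | ready=[1, 2] | order so far=[3]
  pop 1: indeg[0]->0; indeg[5]->1 | ready=[0, 2] | order so far=[3, 1]
  pop 0: no out-edges | ready=[2] | order so far=[3, 1, 0]
  pop 2: indeg[4]->0; indeg[6]->0 | ready=[4, 6] | order so far=[3, 1, 0, 2]
  pop 4: no out-edges | ready=[6] | order so far=[3, 1, 0, 2, 4]
  pop 6: indeg[5]->0 | ready=[5] | order so far=[3, 1, 0, 2, 4, 6]
  pop 5: no out-edges | ready=[] | order so far=[3, 1, 0, 2, 4, 6, 5]
New canonical toposort: [3, 1, 0, 2, 4, 6, 5]
Compare positions:
  Node 0: index 3 -> 2 (moved)
  Node 1: index 2 -> 1 (moved)
  Node 2: index 0 -> 3 (moved)
  Node 3: index 1 -> 0 (moved)
  Node 4: index 4 -> 4 (same)
  Node 5: index 6 -> 6 (same)
  Node 6: index 5 -> 5 (same)
Nodes that changed position: 0 1 2 3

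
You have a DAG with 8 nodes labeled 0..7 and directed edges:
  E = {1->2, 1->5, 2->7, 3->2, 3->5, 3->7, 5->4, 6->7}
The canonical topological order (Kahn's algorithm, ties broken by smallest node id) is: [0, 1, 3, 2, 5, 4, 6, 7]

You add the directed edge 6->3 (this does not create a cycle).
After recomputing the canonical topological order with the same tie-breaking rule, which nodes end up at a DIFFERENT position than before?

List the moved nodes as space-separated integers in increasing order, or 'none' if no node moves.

Old toposort: [0, 1, 3, 2, 5, 4, 6, 7]
Added edge 6->3
Recompute Kahn (smallest-id tiebreak):
  initial in-degrees: [0, 0, 2, 1, 1, 2, 0, 3]
  ready (indeg=0): [0, 1, 6]
  pop 0: no out-edges | ready=[1, 6] | order so far=[0]
  pop 1: indeg[2]->1; indeg[5]->1 | ready=[6] | order so far=[0, 1]
  pop 6: indeg[3]->0; indeg[7]->2 | ready=[3] | order so far=[0, 1, 6]
  pop 3: indeg[2]->0; indeg[5]->0; indeg[7]->1 | ready=[2, 5] | order so far=[0, 1, 6, 3]
  pop 2: indeg[7]->0 | ready=[5, 7] | order so far=[0, 1, 6, 3, 2]
  pop 5: indeg[4]->0 | ready=[4, 7] | order so far=[0, 1, 6, 3, 2, 5]
  pop 4: no out-edges | ready=[7] | order so far=[0, 1, 6, 3, 2, 5, 4]
  pop 7: no out-edges | ready=[] | order so far=[0, 1, 6, 3, 2, 5, 4, 7]
New canonical toposort: [0, 1, 6, 3, 2, 5, 4, 7]
Compare positions:
  Node 0: index 0 -> 0 (same)
  Node 1: index 1 -> 1 (same)
  Node 2: index 3 -> 4 (moved)
  Node 3: index 2 -> 3 (moved)
  Node 4: index 5 -> 6 (moved)
  Node 5: index 4 -> 5 (moved)
  Node 6: index 6 -> 2 (moved)
  Node 7: index 7 -> 7 (same)
Nodes that changed position: 2 3 4 5 6

Answer: 2 3 4 5 6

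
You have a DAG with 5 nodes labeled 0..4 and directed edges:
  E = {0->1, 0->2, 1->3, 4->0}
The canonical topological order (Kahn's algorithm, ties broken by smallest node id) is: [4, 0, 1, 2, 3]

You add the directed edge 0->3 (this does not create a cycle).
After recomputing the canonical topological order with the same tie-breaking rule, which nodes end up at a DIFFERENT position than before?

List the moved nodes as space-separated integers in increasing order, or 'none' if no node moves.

Answer: none

Derivation:
Old toposort: [4, 0, 1, 2, 3]
Added edge 0->3
Recompute Kahn (smallest-id tiebreak):
  initial in-degrees: [1, 1, 1, 2, 0]
  ready (indeg=0): [4]
  pop 4: indeg[0]->0 | ready=[0] | order so far=[4]
  pop 0: indeg[1]->0; indeg[2]->0; indeg[3]->1 | ready=[1, 2] | order so far=[4, 0]
  pop 1: indeg[3]->0 | ready=[2, 3] | order so far=[4, 0, 1]
  pop 2: no out-edges | ready=[3] | order so far=[4, 0, 1, 2]
  pop 3: no out-edges | ready=[] | order so far=[4, 0, 1, 2, 3]
New canonical toposort: [4, 0, 1, 2, 3]
Compare positions:
  Node 0: index 1 -> 1 (same)
  Node 1: index 2 -> 2 (same)
  Node 2: index 3 -> 3 (same)
  Node 3: index 4 -> 4 (same)
  Node 4: index 0 -> 0 (same)
Nodes that changed position: none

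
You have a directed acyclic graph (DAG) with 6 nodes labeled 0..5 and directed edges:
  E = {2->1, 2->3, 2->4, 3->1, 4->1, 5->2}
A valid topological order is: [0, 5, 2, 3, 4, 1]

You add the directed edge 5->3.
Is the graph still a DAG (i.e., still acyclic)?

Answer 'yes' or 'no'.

Given toposort: [0, 5, 2, 3, 4, 1]
Position of 5: index 1; position of 3: index 3
New edge 5->3: forward
Forward edge: respects the existing order. Still a DAG, same toposort still valid.
Still a DAG? yes

Answer: yes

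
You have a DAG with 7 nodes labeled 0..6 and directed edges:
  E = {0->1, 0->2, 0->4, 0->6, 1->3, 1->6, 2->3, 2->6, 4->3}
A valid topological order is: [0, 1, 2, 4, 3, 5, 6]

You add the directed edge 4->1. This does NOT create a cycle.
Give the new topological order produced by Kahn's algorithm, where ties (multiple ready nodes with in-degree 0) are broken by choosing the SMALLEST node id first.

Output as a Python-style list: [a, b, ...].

Answer: [0, 2, 4, 1, 3, 5, 6]

Derivation:
Old toposort: [0, 1, 2, 4, 3, 5, 6]
Added edge: 4->1
Position of 4 (3) > position of 1 (1). Must reorder: 4 must now come before 1.
Run Kahn's algorithm (break ties by smallest node id):
  initial in-degrees: [0, 2, 1, 3, 1, 0, 3]
  ready (indeg=0): [0, 5]
  pop 0: indeg[1]->1; indeg[2]->0; indeg[4]->0; indeg[6]->2 | ready=[2, 4, 5] | order so far=[0]
  pop 2: indeg[3]->2; indeg[6]->1 | ready=[4, 5] | order so far=[0, 2]
  pop 4: indeg[1]->0; indeg[3]->1 | ready=[1, 5] | order so far=[0, 2, 4]
  pop 1: indeg[3]->0; indeg[6]->0 | ready=[3, 5, 6] | order so far=[0, 2, 4, 1]
  pop 3: no out-edges | ready=[5, 6] | order so far=[0, 2, 4, 1, 3]
  pop 5: no out-edges | ready=[6] | order so far=[0, 2, 4, 1, 3, 5]
  pop 6: no out-edges | ready=[] | order so far=[0, 2, 4, 1, 3, 5, 6]
  Result: [0, 2, 4, 1, 3, 5, 6]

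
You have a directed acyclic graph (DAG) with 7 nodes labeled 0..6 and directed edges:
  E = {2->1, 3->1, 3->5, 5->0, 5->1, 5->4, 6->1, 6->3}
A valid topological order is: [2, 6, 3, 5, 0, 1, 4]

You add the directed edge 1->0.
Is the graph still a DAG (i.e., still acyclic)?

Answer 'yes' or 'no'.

Given toposort: [2, 6, 3, 5, 0, 1, 4]
Position of 1: index 5; position of 0: index 4
New edge 1->0: backward (u after v in old order)
Backward edge: old toposort is now invalid. Check if this creates a cycle.
Does 0 already reach 1? Reachable from 0: [0]. NO -> still a DAG (reorder needed).
Still a DAG? yes

Answer: yes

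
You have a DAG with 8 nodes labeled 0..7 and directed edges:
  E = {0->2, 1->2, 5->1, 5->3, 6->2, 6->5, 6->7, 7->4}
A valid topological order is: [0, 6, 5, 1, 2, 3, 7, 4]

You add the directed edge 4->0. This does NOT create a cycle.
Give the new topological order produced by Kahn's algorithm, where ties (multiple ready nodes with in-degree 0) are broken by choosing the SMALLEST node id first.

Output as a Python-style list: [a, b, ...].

Answer: [6, 5, 1, 3, 7, 4, 0, 2]

Derivation:
Old toposort: [0, 6, 5, 1, 2, 3, 7, 4]
Added edge: 4->0
Position of 4 (7) > position of 0 (0). Must reorder: 4 must now come before 0.
Run Kahn's algorithm (break ties by smallest node id):
  initial in-degrees: [1, 1, 3, 1, 1, 1, 0, 1]
  ready (indeg=0): [6]
  pop 6: indeg[2]->2; indeg[5]->0; indeg[7]->0 | ready=[5, 7] | order so far=[6]
  pop 5: indeg[1]->0; indeg[3]->0 | ready=[1, 3, 7] | order so far=[6, 5]
  pop 1: indeg[2]->1 | ready=[3, 7] | order so far=[6, 5, 1]
  pop 3: no out-edges | ready=[7] | order so far=[6, 5, 1, 3]
  pop 7: indeg[4]->0 | ready=[4] | order so far=[6, 5, 1, 3, 7]
  pop 4: indeg[0]->0 | ready=[0] | order so far=[6, 5, 1, 3, 7, 4]
  pop 0: indeg[2]->0 | ready=[2] | order so far=[6, 5, 1, 3, 7, 4, 0]
  pop 2: no out-edges | ready=[] | order so far=[6, 5, 1, 3, 7, 4, 0, 2]
  Result: [6, 5, 1, 3, 7, 4, 0, 2]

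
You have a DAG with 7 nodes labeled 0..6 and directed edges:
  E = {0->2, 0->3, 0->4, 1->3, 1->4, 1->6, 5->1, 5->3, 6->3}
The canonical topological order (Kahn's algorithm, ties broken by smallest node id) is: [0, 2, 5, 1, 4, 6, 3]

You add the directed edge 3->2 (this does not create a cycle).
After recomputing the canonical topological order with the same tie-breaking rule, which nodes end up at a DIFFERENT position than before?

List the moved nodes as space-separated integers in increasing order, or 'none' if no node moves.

Answer: 1 2 3 4 5 6

Derivation:
Old toposort: [0, 2, 5, 1, 4, 6, 3]
Added edge 3->2
Recompute Kahn (smallest-id tiebreak):
  initial in-degrees: [0, 1, 2, 4, 2, 0, 1]
  ready (indeg=0): [0, 5]
  pop 0: indeg[2]->1; indeg[3]->3; indeg[4]->1 | ready=[5] | order so far=[0]
  pop 5: indeg[1]->0; indeg[3]->2 | ready=[1] | order so far=[0, 5]
  pop 1: indeg[3]->1; indeg[4]->0; indeg[6]->0 | ready=[4, 6] | order so far=[0, 5, 1]
  pop 4: no out-edges | ready=[6] | order so far=[0, 5, 1, 4]
  pop 6: indeg[3]->0 | ready=[3] | order so far=[0, 5, 1, 4, 6]
  pop 3: indeg[2]->0 | ready=[2] | order so far=[0, 5, 1, 4, 6, 3]
  pop 2: no out-edges | ready=[] | order so far=[0, 5, 1, 4, 6, 3, 2]
New canonical toposort: [0, 5, 1, 4, 6, 3, 2]
Compare positions:
  Node 0: index 0 -> 0 (same)
  Node 1: index 3 -> 2 (moved)
  Node 2: index 1 -> 6 (moved)
  Node 3: index 6 -> 5 (moved)
  Node 4: index 4 -> 3 (moved)
  Node 5: index 2 -> 1 (moved)
  Node 6: index 5 -> 4 (moved)
Nodes that changed position: 1 2 3 4 5 6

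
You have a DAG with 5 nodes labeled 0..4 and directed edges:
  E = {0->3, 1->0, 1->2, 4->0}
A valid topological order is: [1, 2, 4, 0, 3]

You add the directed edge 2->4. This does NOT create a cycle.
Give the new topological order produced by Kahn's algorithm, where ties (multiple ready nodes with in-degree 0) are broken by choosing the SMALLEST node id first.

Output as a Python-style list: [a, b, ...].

Old toposort: [1, 2, 4, 0, 3]
Added edge: 2->4
Position of 2 (1) < position of 4 (2). Old order still valid.
Run Kahn's algorithm (break ties by smallest node id):
  initial in-degrees: [2, 0, 1, 1, 1]
  ready (indeg=0): [1]
  pop 1: indeg[0]->1; indeg[2]->0 | ready=[2] | order so far=[1]
  pop 2: indeg[4]->0 | ready=[4] | order so far=[1, 2]
  pop 4: indeg[0]->0 | ready=[0] | order so far=[1, 2, 4]
  pop 0: indeg[3]->0 | ready=[3] | order so far=[1, 2, 4, 0]
  pop 3: no out-edges | ready=[] | order so far=[1, 2, 4, 0, 3]
  Result: [1, 2, 4, 0, 3]

Answer: [1, 2, 4, 0, 3]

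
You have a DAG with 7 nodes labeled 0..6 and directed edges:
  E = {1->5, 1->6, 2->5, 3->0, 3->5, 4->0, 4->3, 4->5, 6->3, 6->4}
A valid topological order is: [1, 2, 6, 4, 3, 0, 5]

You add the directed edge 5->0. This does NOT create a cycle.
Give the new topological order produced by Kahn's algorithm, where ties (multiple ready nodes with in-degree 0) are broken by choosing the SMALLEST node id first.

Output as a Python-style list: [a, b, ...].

Answer: [1, 2, 6, 4, 3, 5, 0]

Derivation:
Old toposort: [1, 2, 6, 4, 3, 0, 5]
Added edge: 5->0
Position of 5 (6) > position of 0 (5). Must reorder: 5 must now come before 0.
Run Kahn's algorithm (break ties by smallest node id):
  initial in-degrees: [3, 0, 0, 2, 1, 4, 1]
  ready (indeg=0): [1, 2]
  pop 1: indeg[5]->3; indeg[6]->0 | ready=[2, 6] | order so far=[1]
  pop 2: indeg[5]->2 | ready=[6] | order so far=[1, 2]
  pop 6: indeg[3]->1; indeg[4]->0 | ready=[4] | order so far=[1, 2, 6]
  pop 4: indeg[0]->2; indeg[3]->0; indeg[5]->1 | ready=[3] | order so far=[1, 2, 6, 4]
  pop 3: indeg[0]->1; indeg[5]->0 | ready=[5] | order so far=[1, 2, 6, 4, 3]
  pop 5: indeg[0]->0 | ready=[0] | order so far=[1, 2, 6, 4, 3, 5]
  pop 0: no out-edges | ready=[] | order so far=[1, 2, 6, 4, 3, 5, 0]
  Result: [1, 2, 6, 4, 3, 5, 0]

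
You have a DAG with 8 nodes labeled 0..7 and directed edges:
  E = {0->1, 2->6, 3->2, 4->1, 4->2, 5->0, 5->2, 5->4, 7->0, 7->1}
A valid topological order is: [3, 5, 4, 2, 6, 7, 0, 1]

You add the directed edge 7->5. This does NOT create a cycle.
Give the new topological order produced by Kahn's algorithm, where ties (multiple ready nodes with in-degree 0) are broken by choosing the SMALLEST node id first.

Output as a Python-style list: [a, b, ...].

Answer: [3, 7, 5, 0, 4, 1, 2, 6]

Derivation:
Old toposort: [3, 5, 4, 2, 6, 7, 0, 1]
Added edge: 7->5
Position of 7 (5) > position of 5 (1). Must reorder: 7 must now come before 5.
Run Kahn's algorithm (break ties by smallest node id):
  initial in-degrees: [2, 3, 3, 0, 1, 1, 1, 0]
  ready (indeg=0): [3, 7]
  pop 3: indeg[2]->2 | ready=[7] | order so far=[3]
  pop 7: indeg[0]->1; indeg[1]->2; indeg[5]->0 | ready=[5] | order so far=[3, 7]
  pop 5: indeg[0]->0; indeg[2]->1; indeg[4]->0 | ready=[0, 4] | order so far=[3, 7, 5]
  pop 0: indeg[1]->1 | ready=[4] | order so far=[3, 7, 5, 0]
  pop 4: indeg[1]->0; indeg[2]->0 | ready=[1, 2] | order so far=[3, 7, 5, 0, 4]
  pop 1: no out-edges | ready=[2] | order so far=[3, 7, 5, 0, 4, 1]
  pop 2: indeg[6]->0 | ready=[6] | order so far=[3, 7, 5, 0, 4, 1, 2]
  pop 6: no out-edges | ready=[] | order so far=[3, 7, 5, 0, 4, 1, 2, 6]
  Result: [3, 7, 5, 0, 4, 1, 2, 6]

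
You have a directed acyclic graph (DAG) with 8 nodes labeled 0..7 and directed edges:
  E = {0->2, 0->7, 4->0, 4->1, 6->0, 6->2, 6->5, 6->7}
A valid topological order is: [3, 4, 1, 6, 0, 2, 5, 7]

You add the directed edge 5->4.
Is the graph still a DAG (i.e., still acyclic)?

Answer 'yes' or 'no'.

Given toposort: [3, 4, 1, 6, 0, 2, 5, 7]
Position of 5: index 6; position of 4: index 1
New edge 5->4: backward (u after v in old order)
Backward edge: old toposort is now invalid. Check if this creates a cycle.
Does 4 already reach 5? Reachable from 4: [0, 1, 2, 4, 7]. NO -> still a DAG (reorder needed).
Still a DAG? yes

Answer: yes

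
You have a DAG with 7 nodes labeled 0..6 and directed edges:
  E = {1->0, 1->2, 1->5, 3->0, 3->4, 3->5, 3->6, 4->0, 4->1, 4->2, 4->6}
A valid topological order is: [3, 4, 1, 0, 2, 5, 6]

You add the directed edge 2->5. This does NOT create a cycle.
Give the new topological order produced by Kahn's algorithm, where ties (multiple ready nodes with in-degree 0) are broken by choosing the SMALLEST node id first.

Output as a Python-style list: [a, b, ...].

Old toposort: [3, 4, 1, 0, 2, 5, 6]
Added edge: 2->5
Position of 2 (4) < position of 5 (5). Old order still valid.
Run Kahn's algorithm (break ties by smallest node id):
  initial in-degrees: [3, 1, 2, 0, 1, 3, 2]
  ready (indeg=0): [3]
  pop 3: indeg[0]->2; indeg[4]->0; indeg[5]->2; indeg[6]->1 | ready=[4] | order so far=[3]
  pop 4: indeg[0]->1; indeg[1]->0; indeg[2]->1; indeg[6]->0 | ready=[1, 6] | order so far=[3, 4]
  pop 1: indeg[0]->0; indeg[2]->0; indeg[5]->1 | ready=[0, 2, 6] | order so far=[3, 4, 1]
  pop 0: no out-edges | ready=[2, 6] | order so far=[3, 4, 1, 0]
  pop 2: indeg[5]->0 | ready=[5, 6] | order so far=[3, 4, 1, 0, 2]
  pop 5: no out-edges | ready=[6] | order so far=[3, 4, 1, 0, 2, 5]
  pop 6: no out-edges | ready=[] | order so far=[3, 4, 1, 0, 2, 5, 6]
  Result: [3, 4, 1, 0, 2, 5, 6]

Answer: [3, 4, 1, 0, 2, 5, 6]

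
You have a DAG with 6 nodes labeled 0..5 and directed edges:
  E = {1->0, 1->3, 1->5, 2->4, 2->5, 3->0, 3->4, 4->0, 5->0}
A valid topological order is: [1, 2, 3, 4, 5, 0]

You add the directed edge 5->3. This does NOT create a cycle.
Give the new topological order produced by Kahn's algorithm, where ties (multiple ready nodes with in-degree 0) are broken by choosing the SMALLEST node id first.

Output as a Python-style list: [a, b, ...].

Old toposort: [1, 2, 3, 4, 5, 0]
Added edge: 5->3
Position of 5 (4) > position of 3 (2). Must reorder: 5 must now come before 3.
Run Kahn's algorithm (break ties by smallest node id):
  initial in-degrees: [4, 0, 0, 2, 2, 2]
  ready (indeg=0): [1, 2]
  pop 1: indeg[0]->3; indeg[3]->1; indeg[5]->1 | ready=[2] | order so far=[1]
  pop 2: indeg[4]->1; indeg[5]->0 | ready=[5] | order so far=[1, 2]
  pop 5: indeg[0]->2; indeg[3]->0 | ready=[3] | order so far=[1, 2, 5]
  pop 3: indeg[0]->1; indeg[4]->0 | ready=[4] | order so far=[1, 2, 5, 3]
  pop 4: indeg[0]->0 | ready=[0] | order so far=[1, 2, 5, 3, 4]
  pop 0: no out-edges | ready=[] | order so far=[1, 2, 5, 3, 4, 0]
  Result: [1, 2, 5, 3, 4, 0]

Answer: [1, 2, 5, 3, 4, 0]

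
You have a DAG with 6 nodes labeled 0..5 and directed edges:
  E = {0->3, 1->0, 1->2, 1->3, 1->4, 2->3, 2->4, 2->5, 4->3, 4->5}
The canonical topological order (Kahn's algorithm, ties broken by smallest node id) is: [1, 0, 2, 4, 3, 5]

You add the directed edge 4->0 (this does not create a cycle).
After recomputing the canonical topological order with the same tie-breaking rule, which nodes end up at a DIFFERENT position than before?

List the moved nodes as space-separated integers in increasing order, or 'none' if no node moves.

Old toposort: [1, 0, 2, 4, 3, 5]
Added edge 4->0
Recompute Kahn (smallest-id tiebreak):
  initial in-degrees: [2, 0, 1, 4, 2, 2]
  ready (indeg=0): [1]
  pop 1: indeg[0]->1; indeg[2]->0; indeg[3]->3; indeg[4]->1 | ready=[2] | order so far=[1]
  pop 2: indeg[3]->2; indeg[4]->0; indeg[5]->1 | ready=[4] | order so far=[1, 2]
  pop 4: indeg[0]->0; indeg[3]->1; indeg[5]->0 | ready=[0, 5] | order so far=[1, 2, 4]
  pop 0: indeg[3]->0 | ready=[3, 5] | order so far=[1, 2, 4, 0]
  pop 3: no out-edges | ready=[5] | order so far=[1, 2, 4, 0, 3]
  pop 5: no out-edges | ready=[] | order so far=[1, 2, 4, 0, 3, 5]
New canonical toposort: [1, 2, 4, 0, 3, 5]
Compare positions:
  Node 0: index 1 -> 3 (moved)
  Node 1: index 0 -> 0 (same)
  Node 2: index 2 -> 1 (moved)
  Node 3: index 4 -> 4 (same)
  Node 4: index 3 -> 2 (moved)
  Node 5: index 5 -> 5 (same)
Nodes that changed position: 0 2 4

Answer: 0 2 4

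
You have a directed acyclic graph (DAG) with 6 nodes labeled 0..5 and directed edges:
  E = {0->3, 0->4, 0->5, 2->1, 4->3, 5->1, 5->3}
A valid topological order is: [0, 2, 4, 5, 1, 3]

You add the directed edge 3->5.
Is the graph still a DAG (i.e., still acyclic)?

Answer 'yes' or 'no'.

Answer: no

Derivation:
Given toposort: [0, 2, 4, 5, 1, 3]
Position of 3: index 5; position of 5: index 3
New edge 3->5: backward (u after v in old order)
Backward edge: old toposort is now invalid. Check if this creates a cycle.
Does 5 already reach 3? Reachable from 5: [1, 3, 5]. YES -> cycle!
Still a DAG? no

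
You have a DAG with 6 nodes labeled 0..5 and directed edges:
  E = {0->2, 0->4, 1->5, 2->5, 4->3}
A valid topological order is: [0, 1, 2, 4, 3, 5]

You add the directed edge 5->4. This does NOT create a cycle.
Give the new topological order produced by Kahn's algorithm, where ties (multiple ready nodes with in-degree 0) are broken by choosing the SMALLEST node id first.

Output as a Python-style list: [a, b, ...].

Answer: [0, 1, 2, 5, 4, 3]

Derivation:
Old toposort: [0, 1, 2, 4, 3, 5]
Added edge: 5->4
Position of 5 (5) > position of 4 (3). Must reorder: 5 must now come before 4.
Run Kahn's algorithm (break ties by smallest node id):
  initial in-degrees: [0, 0, 1, 1, 2, 2]
  ready (indeg=0): [0, 1]
  pop 0: indeg[2]->0; indeg[4]->1 | ready=[1, 2] | order so far=[0]
  pop 1: indeg[5]->1 | ready=[2] | order so far=[0, 1]
  pop 2: indeg[5]->0 | ready=[5] | order so far=[0, 1, 2]
  pop 5: indeg[4]->0 | ready=[4] | order so far=[0, 1, 2, 5]
  pop 4: indeg[3]->0 | ready=[3] | order so far=[0, 1, 2, 5, 4]
  pop 3: no out-edges | ready=[] | order so far=[0, 1, 2, 5, 4, 3]
  Result: [0, 1, 2, 5, 4, 3]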